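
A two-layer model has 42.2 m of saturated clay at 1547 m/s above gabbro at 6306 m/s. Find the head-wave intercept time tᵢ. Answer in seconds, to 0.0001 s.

0.0529 s

tᵢ = 2h·√(V₂²−V₁²)/(V₁V₂).
√(V₂²−V₁²) = √(6306²−1547²) = 6113.3 m/s.
tᵢ = 2·42.2·6113.3/(1547·6306) = 0.05289 s.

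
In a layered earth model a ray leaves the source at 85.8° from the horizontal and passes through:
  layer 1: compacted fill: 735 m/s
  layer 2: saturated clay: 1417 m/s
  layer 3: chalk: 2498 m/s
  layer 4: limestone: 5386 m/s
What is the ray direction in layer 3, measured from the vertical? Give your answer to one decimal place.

14.4°

From the normal: θ₁ = 90° − 85.8° = 4.2°.
Ray parameter p = sin 4.2° / 735 = 9.9644e-05 s/m.
sin θ_3 = p·V_3 = 9.9644e-05 × 2498 = 0.2489.
θ_3 = 14.41° from the vertical.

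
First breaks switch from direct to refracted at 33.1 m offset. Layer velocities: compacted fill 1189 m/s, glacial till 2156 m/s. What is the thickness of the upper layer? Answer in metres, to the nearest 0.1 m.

8.9 m

h = (x_cross/2)·√((V₂−V₁)/(V₂+V₁)).
(V₂−V₁)/(V₂+V₁) = (2156−1189)/(2156+1189) = 0.2891; √ = 0.5377.
h = (33.1/2)·0.5377 = 8.90 m.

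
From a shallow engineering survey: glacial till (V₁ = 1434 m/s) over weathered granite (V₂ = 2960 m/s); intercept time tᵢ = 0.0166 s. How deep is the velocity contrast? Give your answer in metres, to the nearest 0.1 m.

θ_c = arcsin(1434/2960) = 28.98°; cos θ_c = 0.8748.
tᵢ = 2h cos θ_c/V₁ ⇒ h = tᵢ·V₁/(2 cos θ_c) = 0.0166·1434/(2·0.8748) = 13.61 m.

13.6 m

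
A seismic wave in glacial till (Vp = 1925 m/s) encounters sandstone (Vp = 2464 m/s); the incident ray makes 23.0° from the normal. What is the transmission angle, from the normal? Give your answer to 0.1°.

sin θ₁/V₁ = sin θ₂/V₂ ⇒ sin θ₂ = 2464·sin 23.0°/1925 = 2464·0.3907/1925 = 0.5001.
θ₂ = sin⁻¹(0.5001) = 30.01° (from vertical).

30.0°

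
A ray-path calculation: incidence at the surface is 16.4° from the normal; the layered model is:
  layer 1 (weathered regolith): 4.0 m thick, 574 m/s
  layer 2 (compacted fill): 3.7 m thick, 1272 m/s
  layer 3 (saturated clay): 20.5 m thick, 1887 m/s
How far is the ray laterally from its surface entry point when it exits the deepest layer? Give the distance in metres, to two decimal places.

55.28 m

Apply Snell's law at each interface; in layer i the horizontal offset is hᵢ·tan θᵢ.
Layer 1: θ = 16.40°; offset = 4.0·tan 16.40° = 1.1773 m.
Layer 2: sin θ = 1272·sin 16.4°/574 = 0.6257, θ = 38.73°; offset = 3.7·tan 38.73° = 2.9676 m.
Layer 3: sin θ = 1887·sin 16.4°/574 = 0.9282, θ = 68.15°; offset = 20.5·tan 68.15° = 51.1337 m.
Σ offsets = 55.2786 m.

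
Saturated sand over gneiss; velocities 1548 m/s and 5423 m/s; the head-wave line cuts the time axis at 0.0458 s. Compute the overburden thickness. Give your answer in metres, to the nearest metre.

θ_c = arcsin(1548/5423) = 16.59°; cos θ_c = 0.9584.
tᵢ = 2h cos θ_c/V₁ ⇒ h = tᵢ·V₁/(2 cos θ_c) = 0.0458·1548/(2·0.9584) = 36.99 m.

37 m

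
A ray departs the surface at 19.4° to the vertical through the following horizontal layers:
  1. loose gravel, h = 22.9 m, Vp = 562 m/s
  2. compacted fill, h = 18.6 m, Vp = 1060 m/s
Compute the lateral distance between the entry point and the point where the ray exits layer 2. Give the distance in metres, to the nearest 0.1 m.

23.0 m

p = sin θ₁/V₁ = sin 19.4°/562 = 5.9103e-04 s/m is conserved through the stack.
Layer 1: θ = 19.40°; offset = 22.9·tan 19.40° = 8.064 m.
Layer 2: sin θ = p·1060 = 0.6265 → θ = 38.79°; offset = 18.6·tan 38.79° = 14.951 m.
Total horizontal offset = 23.015 m.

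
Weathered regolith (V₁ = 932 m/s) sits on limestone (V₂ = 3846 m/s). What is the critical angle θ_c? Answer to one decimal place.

14.0°

Critical incidence: sin θ_c = V₁/V₂ = 932/3846 = 0.2423.
θ_c = arcsin 0.2423 = 14.02°.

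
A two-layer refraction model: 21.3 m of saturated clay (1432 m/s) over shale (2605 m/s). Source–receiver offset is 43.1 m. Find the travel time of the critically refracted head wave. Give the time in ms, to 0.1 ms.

41.4 ms

θ_c = arcsin(V₁/V₂) = arcsin(1432/2605) = 33.35°, cos θ_c = 0.8354.
Intercept time tᵢ = 2h cos θ_c / V₁ = 2·21.3·0.8354/1432 = 0.02485 s.
t = x/V₂ + tᵢ = 43.1/2605 + 0.02485 = 0.04140 s.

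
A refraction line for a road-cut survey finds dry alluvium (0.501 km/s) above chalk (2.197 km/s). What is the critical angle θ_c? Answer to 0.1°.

At critical incidence the refracted ray runs along the interface (θ₂ = 90°), so sin θ_c = V₁/V₂.
θ_c = arcsin(0.501/2.197) = arcsin 0.2280 = 13.18°.

13.2°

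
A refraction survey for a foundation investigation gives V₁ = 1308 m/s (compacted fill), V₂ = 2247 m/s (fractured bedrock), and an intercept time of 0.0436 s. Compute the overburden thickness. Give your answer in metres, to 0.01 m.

θ_c = arcsin(1308/2247) = 35.60°; cos θ_c = 0.8131.
tᵢ = 2h cos θ_c/V₁ ⇒ h = tᵢ·V₁/(2 cos θ_c) = 0.0436·1308/(2·0.8131) = 35.07 m.

35.07 m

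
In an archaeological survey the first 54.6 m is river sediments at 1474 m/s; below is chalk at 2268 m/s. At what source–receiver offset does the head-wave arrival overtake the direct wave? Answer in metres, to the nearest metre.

237 m

θ_c = arcsin(1474/2268) = 40.53°, so cos θ_c = 0.7600 and tᵢ = 2h cos θ_c/V₁ = 0.0563 s.
At crossover x/V₁ = x/V₂ + tᵢ ⇒ x = tᵢ/(1/V₁ − 1/V₂) = 0.05630/(6.7843e-04 − 4.4092e-04) = 237.06 m.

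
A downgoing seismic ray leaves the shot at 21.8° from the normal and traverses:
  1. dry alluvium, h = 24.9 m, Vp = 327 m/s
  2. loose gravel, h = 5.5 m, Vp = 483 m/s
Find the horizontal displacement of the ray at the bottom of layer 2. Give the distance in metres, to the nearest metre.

14 m

Apply Snell's law at each interface; in layer i the horizontal offset is hᵢ·tan θᵢ.
Layer 1: θ = 21.80°; offset = 24.9·tan 21.80° = 9.959 m.
Layer 2: sin θ = 483·sin 21.8°/327 = 0.5485, θ = 33.27°; offset = 5.5·tan 33.27° = 3.608 m.
Summing the layer offsets gives 13.568 m.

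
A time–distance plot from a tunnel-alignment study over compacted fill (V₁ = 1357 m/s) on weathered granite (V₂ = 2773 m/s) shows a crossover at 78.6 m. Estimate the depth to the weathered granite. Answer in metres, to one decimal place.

x_cross = 2h·√((V₂+V₁)/(V₂−V₁)) → h = x_cross / (2·√((V₂+V₁)/(V₂−V₁))).
√((V₂+V₁)/(V₂−V₁)) = √((2773+1357)/(2773−1357)) = 1.7078.
h = 78.6 / (2·1.7078) = 23.01 m.

23.0 m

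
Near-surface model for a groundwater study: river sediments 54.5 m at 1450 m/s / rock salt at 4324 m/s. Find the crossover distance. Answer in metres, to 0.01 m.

154.50 m

x_cross = 2h·√((V₂+V₁)/(V₂−V₁)).
(V₂+V₁)/(V₂−V₁) = (4324+1450)/(4324−1450) = 2.0090; √ = 1.4174.
x_cross = 2·54.5·1.4174 = 154.50 m.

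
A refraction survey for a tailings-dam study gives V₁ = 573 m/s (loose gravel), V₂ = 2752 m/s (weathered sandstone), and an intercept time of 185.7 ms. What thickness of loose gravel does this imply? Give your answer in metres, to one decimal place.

54.4 m

h = tᵢ·V₁·V₂ / (2·√(V₂²−V₁²)).
√(V₂²−V₁²) = √(2752² − 573²) = 2691.7 m/s.
h = 0.1857 s × 573 × 2752 / (2 × 2691.7) = 54.40 m.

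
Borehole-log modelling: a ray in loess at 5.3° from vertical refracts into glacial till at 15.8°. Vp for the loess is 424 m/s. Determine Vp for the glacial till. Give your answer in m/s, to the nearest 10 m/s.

Snell's law: sin 5.3°/V₁ = sin 15.8°/V₂.
V₂ = V₁·sin 15.8°/sin 5.3° = 424 × 2.9477 = 1249.82 m/s.

1250 m/s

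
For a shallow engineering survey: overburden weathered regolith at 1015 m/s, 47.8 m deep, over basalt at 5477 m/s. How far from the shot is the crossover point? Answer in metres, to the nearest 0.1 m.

115.3 m

θ_c = arcsin(1015/5477) = 10.68°, so cos θ_c = 0.9827 and tᵢ = 2h cos θ_c/V₁ = 0.0926 s.
At crossover x/V₁ = x/V₂ + tᵢ ⇒ x = tᵢ/(1/V₁ − 1/V₂) = 0.09256/(9.8522e-04 − 1.8258e-04) = 115.31 m.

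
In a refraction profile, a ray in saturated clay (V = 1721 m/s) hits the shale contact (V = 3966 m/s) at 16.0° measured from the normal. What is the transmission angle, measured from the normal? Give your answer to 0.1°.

Snell's law: sin θ₂ = (V₂/V₁)·sin θ₁ = (3966/1721)·sin 16.0° = 0.6352.
θ₂ = arcsin 0.6352 = 39.43° from the normal.

39.4°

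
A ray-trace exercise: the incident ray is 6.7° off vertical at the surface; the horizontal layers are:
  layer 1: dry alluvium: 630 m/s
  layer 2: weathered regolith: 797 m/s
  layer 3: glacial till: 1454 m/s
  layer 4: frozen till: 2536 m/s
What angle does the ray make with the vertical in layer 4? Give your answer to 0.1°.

Ray parameter p = sin 6.7° / 630 = 1.8519e-04 s/m.
sin θ_4 = p·V_4 = 1.8519e-04 × 2536 = 0.4696.
θ_4 = 28.01° from the vertical.

28.0°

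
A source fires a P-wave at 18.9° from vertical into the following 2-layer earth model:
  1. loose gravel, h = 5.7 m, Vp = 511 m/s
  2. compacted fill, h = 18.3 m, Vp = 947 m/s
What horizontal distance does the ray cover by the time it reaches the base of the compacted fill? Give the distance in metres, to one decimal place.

Apply Snell's law at each interface; in layer i the horizontal offset is hᵢ·tan θᵢ.
Layer 1: θ = 18.90°; offset = 5.7·tan 18.90° = 1.952 m.
Layer 2: sin θ = 947·sin 18.9°/511 = 0.6003, θ = 36.89°; offset = 18.3·tan 36.89° = 13.735 m.
Summing the layer offsets gives 15.687 m.

15.7 m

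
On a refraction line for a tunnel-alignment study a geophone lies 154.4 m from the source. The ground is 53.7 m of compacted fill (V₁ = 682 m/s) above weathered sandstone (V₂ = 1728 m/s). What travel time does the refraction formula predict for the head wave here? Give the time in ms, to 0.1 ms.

234.0 ms

θ_c = arcsin(V₁/V₂) = arcsin(682/1728) = 23.25°, cos θ_c = 0.9188.
Intercept time tᵢ = 2h cos θ_c / V₁ = 2·53.7·0.9188/682 = 0.14469 s.
t = x/V₂ + tᵢ = 154.4/1728 + 0.14469 = 0.23405 s.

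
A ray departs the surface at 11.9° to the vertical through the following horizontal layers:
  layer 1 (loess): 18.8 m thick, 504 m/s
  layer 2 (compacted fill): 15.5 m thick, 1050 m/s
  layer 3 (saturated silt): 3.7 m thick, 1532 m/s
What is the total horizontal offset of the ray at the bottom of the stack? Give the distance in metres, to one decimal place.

14.3 m

Apply Snell's law at each interface; in layer i the horizontal offset is hᵢ·tan θᵢ.
Layer 1: θ = 11.90°; offset = 18.8·tan 11.90° = 3.962 m.
Layer 2: sin θ = 1050·sin 11.9°/504 = 0.4296, θ = 25.44°; offset = 15.5·tan 25.44° = 7.374 m.
Layer 3: sin θ = 1532·sin 11.9°/504 = 0.6268, θ = 38.81°; offset = 3.7·tan 38.81° = 2.976 m.
Total horizontal offset = 14.312 m.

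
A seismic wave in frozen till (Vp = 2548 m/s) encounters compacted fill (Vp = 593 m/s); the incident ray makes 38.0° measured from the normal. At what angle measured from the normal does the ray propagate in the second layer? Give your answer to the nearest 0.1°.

sin θ₁/V₁ = sin θ₂/V₂ ⇒ sin θ₂ = 593·sin 38.0°/2548 = 593·0.6157/2548 = 0.1433.
θ₂ = arcsin 0.1433 = 8.24° from the normal.

8.2°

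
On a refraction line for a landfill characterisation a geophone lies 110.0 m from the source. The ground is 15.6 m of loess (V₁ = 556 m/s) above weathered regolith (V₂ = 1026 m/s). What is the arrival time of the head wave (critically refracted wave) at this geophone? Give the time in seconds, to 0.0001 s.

θ_c = arcsin(V₁/V₂) = arcsin(556/1026) = 32.81°, cos θ_c = 0.8404.
Intercept time tᵢ = 2h cos θ_c / V₁ = 2·15.6·0.8404/556 = 0.04716 s.
t = x/V₂ + tᵢ = 110.0/1026 + 0.04716 = 0.15437 s.

0.1544 s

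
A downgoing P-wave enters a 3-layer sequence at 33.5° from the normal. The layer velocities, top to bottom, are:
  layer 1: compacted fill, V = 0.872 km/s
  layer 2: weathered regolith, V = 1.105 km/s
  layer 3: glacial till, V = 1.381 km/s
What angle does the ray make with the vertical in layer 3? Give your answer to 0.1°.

60.9°

Ray parameter p = sin 33.5° / 0.872 = 6.3296e-01 s/km.
sin θ_3 = p·V_3 = 6.3296e-01 × 1.381 = 0.8741.
θ_3 = arcsin 0.8741 = 60.94°.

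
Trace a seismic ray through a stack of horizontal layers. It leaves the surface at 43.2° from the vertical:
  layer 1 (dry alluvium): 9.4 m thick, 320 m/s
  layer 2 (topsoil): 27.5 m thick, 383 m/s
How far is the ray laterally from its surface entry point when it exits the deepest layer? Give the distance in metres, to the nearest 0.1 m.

Apply Snell's law at each interface; in layer i the horizontal offset is hᵢ·tan θᵢ.
Layer 1: θ = 43.20°; offset = 9.4·tan 43.20° = 8.827 m.
Layer 2: sin θ = 383·sin 43.2°/320 = 0.8193, θ = 55.02°; offset = 27.5·tan 55.02° = 39.298 m.
Total horizontal offset = 48.125 m.

48.1 m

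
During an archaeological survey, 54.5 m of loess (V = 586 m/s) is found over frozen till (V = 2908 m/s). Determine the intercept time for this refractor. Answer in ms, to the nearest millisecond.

182 ms

θ_c = arcsin(V₁/V₂) = arcsin(586/2908) = 11.63°; cos θ_c = 0.9795.
tᵢ = 2h·cos θ_c / V₁ = 2·54.5·0.9795 / 586 = 0.18219 s.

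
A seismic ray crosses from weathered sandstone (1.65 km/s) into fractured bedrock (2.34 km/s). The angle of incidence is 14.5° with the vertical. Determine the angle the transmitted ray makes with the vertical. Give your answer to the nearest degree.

sin θ₁/V₁ = sin θ₂/V₂ ⇒ sin θ₂ = 2.34·sin 14.5°/1.65 = 2.34·0.2504/1.65 = 0.3551.
θ₂ = arcsin 0.3551 = 20.80° from the normal.

21°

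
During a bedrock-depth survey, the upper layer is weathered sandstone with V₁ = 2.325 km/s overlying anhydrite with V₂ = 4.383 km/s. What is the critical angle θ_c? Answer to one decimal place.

32.0°

Critical incidence: sin θ_c = V₁/V₂ = 2.325/4.383 = 0.5305.
θ_c = arcsin 0.5305 = 32.04°.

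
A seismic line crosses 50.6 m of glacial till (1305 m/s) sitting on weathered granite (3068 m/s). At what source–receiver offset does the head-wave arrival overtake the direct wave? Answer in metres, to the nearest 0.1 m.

159.4 m

θ_c = arcsin(1305/3068) = 25.17°, so cos θ_c = 0.9050 and tᵢ = 2h cos θ_c/V₁ = 0.0702 s.
At crossover x/V₁ = x/V₂ + tᵢ ⇒ x = tᵢ/(1/V₁ − 1/V₂) = 0.07018/(7.6628e-04 − 3.2595e-04) = 159.38 m.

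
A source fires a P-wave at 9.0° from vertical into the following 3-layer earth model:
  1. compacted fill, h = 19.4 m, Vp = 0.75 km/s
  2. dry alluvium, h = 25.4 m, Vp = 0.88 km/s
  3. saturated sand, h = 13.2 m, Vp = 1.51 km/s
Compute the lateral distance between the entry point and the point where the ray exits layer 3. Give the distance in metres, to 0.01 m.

12.20 m

Apply Snell's law at each interface; in layer i the horizontal offset is hᵢ·tan θᵢ.
Layer 1: θ = 9.00°; offset = 19.4·tan 9.00° = 3.0727 m.
Layer 2: sin θ = 0.88·sin 9.0°/0.75 = 0.1835, θ = 10.58°; offset = 25.4·tan 10.58° = 4.7427 m.
Layer 3: sin θ = 1.51·sin 9.0°/0.75 = 0.3150, θ = 18.36°; offset = 13.2·tan 18.36° = 4.3803 m.
Total horizontal offset = 12.1957 m.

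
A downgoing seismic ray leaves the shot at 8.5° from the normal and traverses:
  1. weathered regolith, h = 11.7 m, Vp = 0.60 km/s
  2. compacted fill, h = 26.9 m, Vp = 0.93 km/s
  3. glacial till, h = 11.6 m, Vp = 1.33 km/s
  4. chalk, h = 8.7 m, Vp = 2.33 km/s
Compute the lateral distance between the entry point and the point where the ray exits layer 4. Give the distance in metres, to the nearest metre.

18 m

p = sin θ₁/V₁ = sin 8.5°/0.60 = 2.4635e-01 s/km is conserved through the stack.
Layer 1: θ = 8.50°; offset = 11.7·tan 8.50° = 1.749 m.
Layer 2: sin θ = p·0.93 = 0.2291 → θ = 13.24°; offset = 26.9·tan 13.24° = 6.331 m.
Layer 3: sin θ = p·1.33 = 0.3276 → θ = 19.13°; offset = 11.6·tan 19.13° = 4.023 m.
Layer 4: sin θ = p·2.33 = 0.5740 → θ = 35.03°; offset = 8.7·tan 35.03° = 6.098 m.
Total horizontal offset = 18.201 m.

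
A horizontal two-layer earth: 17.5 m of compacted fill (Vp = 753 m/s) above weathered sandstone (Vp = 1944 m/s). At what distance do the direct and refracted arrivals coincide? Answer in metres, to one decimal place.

52.7 m

θ_c = arcsin(753/1944) = 22.79°, so cos θ_c = 0.9219 and tᵢ = 2h cos θ_c/V₁ = 0.0429 s.
At crossover x/V₁ = x/V₂ + tᵢ ⇒ x = tᵢ/(1/V₁ − 1/V₂) = 0.04285/(1.3280e-03 − 5.1440e-04) = 52.67 m.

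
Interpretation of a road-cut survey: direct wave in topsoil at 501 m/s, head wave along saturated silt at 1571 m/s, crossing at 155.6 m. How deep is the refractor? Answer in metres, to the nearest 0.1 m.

55.9 m

x_cross = 2h·√((V₂+V₁)/(V₂−V₁)) → h = x_cross / (2·√((V₂+V₁)/(V₂−V₁))).
√((V₂+V₁)/(V₂−V₁)) = √((1571+501)/(1571−501)) = 1.3916.
h = 155.6 / (2·1.3916) = 55.91 m.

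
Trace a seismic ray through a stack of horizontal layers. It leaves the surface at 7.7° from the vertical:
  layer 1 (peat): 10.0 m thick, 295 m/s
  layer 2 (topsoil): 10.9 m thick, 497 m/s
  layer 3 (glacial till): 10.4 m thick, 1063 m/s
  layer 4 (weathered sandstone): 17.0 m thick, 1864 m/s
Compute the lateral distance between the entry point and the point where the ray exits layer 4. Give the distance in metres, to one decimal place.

Apply Snell's law at each interface; in layer i the horizontal offset is hᵢ·tan θᵢ.
Layer 1: θ = 7.70°; offset = 10.0·tan 7.70° = 1.352 m.
Layer 2: sin θ = 497·sin 7.7°/295 = 0.2257, θ = 13.05°; offset = 10.9·tan 13.05° = 2.526 m.
Layer 3: sin θ = 1063·sin 7.7°/295 = 0.4828, θ = 28.87°; offset = 10.4·tan 28.87° = 5.734 m.
Layer 4: sin θ = 1864·sin 7.7°/295 = 0.8466, θ = 57.84°; offset = 17.0·tan 57.84° = 27.043 m.
Total horizontal offset = 36.654 m.

36.7 m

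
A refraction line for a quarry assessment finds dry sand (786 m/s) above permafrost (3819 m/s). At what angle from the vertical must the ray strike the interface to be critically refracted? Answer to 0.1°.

At critical incidence the refracted ray runs along the interface (θ₂ = 90°), so sin θ_c = V₁/V₂.
θ_c = arcsin(786/3819) = arcsin 0.2058 = 11.88°.

11.9°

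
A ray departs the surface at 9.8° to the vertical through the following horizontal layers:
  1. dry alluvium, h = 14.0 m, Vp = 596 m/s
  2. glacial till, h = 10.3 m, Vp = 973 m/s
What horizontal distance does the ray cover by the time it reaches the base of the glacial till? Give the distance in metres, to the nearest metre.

5 m

Apply Snell's law at each interface; in layer i the horizontal offset is hᵢ·tan θᵢ.
Layer 1: θ = 9.80°; offset = 14.0·tan 9.80° = 2.418 m.
Layer 2: sin θ = 973·sin 9.8°/596 = 0.2779, θ = 16.13°; offset = 10.3·tan 16.13° = 2.979 m.
Total horizontal offset = 5.398 m.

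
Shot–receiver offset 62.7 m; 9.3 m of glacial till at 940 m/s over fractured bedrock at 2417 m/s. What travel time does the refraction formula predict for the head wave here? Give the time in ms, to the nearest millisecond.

t = x/V₂ + 2h·√(V₂²−V₁²)/(V₁V₂).
√(V₂²−V₁²) = √(2417²−940²) = 2226.7 m/s; delay term = 2·9.3·2226.7/(940·2417) = 0.01823 s.
t = 62.7/2417 + 0.01823 = 0.04417 s.

44 ms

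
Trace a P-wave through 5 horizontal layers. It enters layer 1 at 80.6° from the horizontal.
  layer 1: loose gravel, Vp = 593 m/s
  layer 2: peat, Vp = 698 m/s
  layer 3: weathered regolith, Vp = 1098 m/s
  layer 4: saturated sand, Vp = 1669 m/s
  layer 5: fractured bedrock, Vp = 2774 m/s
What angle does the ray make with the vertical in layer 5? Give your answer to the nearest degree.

50°

From the normal: θ₁ = 90° − 80.6° = 9.4°.
Ray parameter p = sin 9.4° / 593 = 2.7542e-04 s/m.
sin θ_5 = p·V_5 = 2.7542e-04 × 2774 = 0.7640.
θ_5 = arcsin 0.7640 = 49.82°.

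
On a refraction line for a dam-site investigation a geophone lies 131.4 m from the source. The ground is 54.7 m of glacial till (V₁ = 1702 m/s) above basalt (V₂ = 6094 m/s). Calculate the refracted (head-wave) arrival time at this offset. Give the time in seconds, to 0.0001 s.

θ_c = arcsin(V₁/V₂) = arcsin(1702/6094) = 16.22°, cos θ_c = 0.9602.
Intercept time tᵢ = 2h cos θ_c / V₁ = 2·54.7·0.9602/1702 = 0.06172 s.
t = x/V₂ + tᵢ = 131.4/6094 + 0.06172 = 0.08328 s.

0.0833 s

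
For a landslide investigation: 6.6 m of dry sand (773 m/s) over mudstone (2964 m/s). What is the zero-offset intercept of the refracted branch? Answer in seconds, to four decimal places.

0.0165 s

tᵢ = 2h·√(V₂²−V₁²)/(V₁V₂).
√(V₂²−V₁²) = √(2964²−773²) = 2861.4 m/s.
tᵢ = 2·6.6·2861.4/(773·2964) = 0.01649 s.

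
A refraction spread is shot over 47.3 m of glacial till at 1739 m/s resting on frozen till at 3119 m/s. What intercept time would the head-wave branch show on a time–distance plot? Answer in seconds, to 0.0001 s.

0.0452 s

θ_c = arcsin(V₁/V₂) = arcsin(1739/3119) = 33.89°; cos θ_c = 0.8301.
tᵢ = 2h·cos θ_c / V₁ = 2·47.3·0.8301 / 1739 = 0.04516 s.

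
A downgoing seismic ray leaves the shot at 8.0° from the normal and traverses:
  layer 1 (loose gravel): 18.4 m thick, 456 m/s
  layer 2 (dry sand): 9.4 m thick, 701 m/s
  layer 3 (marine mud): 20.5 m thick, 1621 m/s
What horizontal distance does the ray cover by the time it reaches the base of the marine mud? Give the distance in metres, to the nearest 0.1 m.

16.3 m

p = sin θ₁/V₁ = sin 8.0°/456 = 3.0520e-04 s/m is conserved through the stack.
Layer 1: θ = 8.00°; offset = 18.4·tan 8.00° = 2.586 m.
Layer 2: sin θ = p·701 = 0.2139 → θ = 12.35°; offset = 9.4·tan 12.35° = 2.059 m.
Layer 3: sin θ = p·1621 = 0.4947 → θ = 29.65°; offset = 20.5·tan 29.65° = 11.670 m.
Total horizontal offset = 16.315 m.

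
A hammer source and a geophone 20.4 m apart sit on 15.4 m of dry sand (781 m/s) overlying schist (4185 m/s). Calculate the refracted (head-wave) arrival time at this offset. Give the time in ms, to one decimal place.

43.6 ms

θ_c = arcsin(V₁/V₂) = arcsin(781/4185) = 10.76°, cos θ_c = 0.9824.
Intercept time tᵢ = 2h cos θ_c / V₁ = 2·15.4·0.9824/781 = 0.03874 s.
t = x/V₂ + tᵢ = 20.4/4185 + 0.03874 = 0.04362 s.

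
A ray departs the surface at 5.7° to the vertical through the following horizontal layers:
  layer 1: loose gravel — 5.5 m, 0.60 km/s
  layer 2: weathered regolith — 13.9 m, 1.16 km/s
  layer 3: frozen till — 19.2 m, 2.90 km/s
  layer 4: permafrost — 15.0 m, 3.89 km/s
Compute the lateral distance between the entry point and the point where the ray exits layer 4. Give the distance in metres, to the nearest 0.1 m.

26.4 m

Ray parameter p = sin 5.7° / 0.60 km/s = 1.6553e-01 s/km.
Layer 1: θ = 5.70°; offset = 5.5·tan 5.70° = 0.549 m.
Layer 2: sin θ = p·1.16 = 0.1920 → θ = 11.07°; offset = 13.9·tan 11.07° = 2.720 m.
Layer 3: sin θ = p·2.90 = 0.4800 → θ = 28.69°; offset = 19.2·tan 28.69° = 10.507 m.
Layer 4: sin θ = p·3.89 = 0.6439 → θ = 40.08°; offset = 15.0·tan 40.08° = 12.624 m.
Σ offsets = 26.400 m.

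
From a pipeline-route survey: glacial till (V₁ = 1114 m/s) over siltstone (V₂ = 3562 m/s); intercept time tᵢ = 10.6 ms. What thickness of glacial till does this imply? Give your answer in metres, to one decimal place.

6.2 m

θ_c = arcsin(1114/3562) = 18.22°; cos θ_c = 0.9498.
tᵢ = 2h cos θ_c/V₁ ⇒ h = tᵢ·V₁/(2 cos θ_c) = 0.0106·1114/(2·0.9498) = 6.22 m.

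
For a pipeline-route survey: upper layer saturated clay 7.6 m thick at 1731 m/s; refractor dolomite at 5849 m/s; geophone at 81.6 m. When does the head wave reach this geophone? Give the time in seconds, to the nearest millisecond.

0.022 s

θ_c = arcsin(V₁/V₂) = arcsin(1731/5849) = 17.21°, cos θ_c = 0.9552.
Intercept time tᵢ = 2h cos θ_c / V₁ = 2·7.6·0.9552/1731 = 0.00839 s.
t = x/V₂ + tᵢ = 81.6/5849 + 0.00839 = 0.02234 s.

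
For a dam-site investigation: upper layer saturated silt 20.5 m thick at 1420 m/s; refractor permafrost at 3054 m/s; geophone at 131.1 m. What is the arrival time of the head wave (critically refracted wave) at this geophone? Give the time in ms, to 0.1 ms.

t = x/V₂ + 2h·√(V₂²−V₁²)/(V₁V₂).
√(V₂²−V₁²) = √(3054²−1420²) = 2703.8 m/s; delay term = 2·20.5·2703.8/(1420·3054) = 0.02556 s.
t = 131.1/3054 + 0.02556 = 0.06849 s.

68.5 ms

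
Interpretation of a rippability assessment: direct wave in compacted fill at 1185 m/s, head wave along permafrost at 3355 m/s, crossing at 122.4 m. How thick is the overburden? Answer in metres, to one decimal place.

x_cross = 2h·√((V₂+V₁)/(V₂−V₁)) → h = x_cross / (2·√((V₂+V₁)/(V₂−V₁))).
√((V₂+V₁)/(V₂−V₁)) = √((3355+1185)/(3355−1185)) = 1.4464.
h = 122.4 / (2·1.4464) = 42.31 m.

42.3 m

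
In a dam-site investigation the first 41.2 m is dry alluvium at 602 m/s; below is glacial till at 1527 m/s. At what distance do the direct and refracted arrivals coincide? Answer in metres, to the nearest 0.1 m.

θ_c = arcsin(602/1527) = 23.22°, so cos θ_c = 0.9190 and tᵢ = 2h cos θ_c/V₁ = 0.1258 s.
At crossover x/V₁ = x/V₂ + tᵢ ⇒ x = tᵢ/(1/V₁ − 1/V₂) = 0.12579/(1.6611e-03 − 6.5488e-04) = 125.01 m.

125.0 m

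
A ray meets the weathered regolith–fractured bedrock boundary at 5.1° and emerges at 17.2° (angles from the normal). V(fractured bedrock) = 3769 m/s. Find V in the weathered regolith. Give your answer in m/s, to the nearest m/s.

sin 5.1° = 0.0889; sin 17.2° = 0.2957.
V₁ = V₂·(sin θ₁/sin θ₂) = 3769·(0.0889/0.2957) = 1133.02 m/s.

1133 m/s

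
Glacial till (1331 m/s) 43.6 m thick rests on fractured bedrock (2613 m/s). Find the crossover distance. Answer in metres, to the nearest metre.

θ_c = arcsin(1331/2613) = 30.62°, so cos θ_c = 0.8605 and tᵢ = 2h cos θ_c/V₁ = 0.0564 s.
At crossover x/V₁ = x/V₂ + tᵢ ⇒ x = tᵢ/(1/V₁ − 1/V₂) = 0.05638/(7.5131e-04 − 3.8270e-04) = 152.95 m.

153 m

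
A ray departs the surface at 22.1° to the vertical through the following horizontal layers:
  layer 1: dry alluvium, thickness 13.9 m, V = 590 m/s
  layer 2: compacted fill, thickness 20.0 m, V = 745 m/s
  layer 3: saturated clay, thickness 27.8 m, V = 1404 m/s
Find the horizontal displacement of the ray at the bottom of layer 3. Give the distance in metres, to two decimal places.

72.31 m

Ray parameter p = sin 22.1° / 590 m/s = 6.3767e-04 s/m.
Layer 1: θ = 22.10°; offset = 13.9·tan 22.10° = 5.6442 m.
Layer 2: sin θ = p·745 = 0.4751 → θ = 28.36°; offset = 20.0·tan 28.36° = 10.7975 m.
Layer 3: sin θ = p·1404 = 0.8953 → θ = 63.55°; offset = 27.8·tan 63.55° = 55.8685 m.
Σ offsets = 72.3102 m.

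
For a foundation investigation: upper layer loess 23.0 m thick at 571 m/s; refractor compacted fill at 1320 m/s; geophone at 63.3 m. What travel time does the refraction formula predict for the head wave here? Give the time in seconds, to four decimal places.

0.1206 s

t = x/V₂ + 2h·√(V₂²−V₁²)/(V₁V₂).
√(V₂²−V₁²) = √(1320²−571²) = 1190.1 m/s; delay term = 2·23.0·1190.1/(571·1320) = 0.07263 s.
t = 63.3/1320 + 0.07263 = 0.12059 s.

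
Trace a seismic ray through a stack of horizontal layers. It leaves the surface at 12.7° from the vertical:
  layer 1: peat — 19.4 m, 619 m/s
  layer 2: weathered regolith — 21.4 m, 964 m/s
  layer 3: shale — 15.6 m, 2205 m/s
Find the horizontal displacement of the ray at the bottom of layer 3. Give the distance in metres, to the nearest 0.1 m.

p = sin θ₁/V₁ = sin 12.7°/619 = 3.5516e-04 s/m is conserved through the stack.
Layer 1: θ = 12.70°; offset = 19.4·tan 12.70° = 4.372 m.
Layer 2: sin θ = p·964 = 0.3424 → θ = 20.02°; offset = 21.4·tan 20.02° = 7.798 m.
Layer 3: sin θ = p·2205 = 0.7831 → θ = 51.55°; offset = 15.6·tan 51.55° = 19.646 m.
Total horizontal offset = 31.816 m.

31.8 m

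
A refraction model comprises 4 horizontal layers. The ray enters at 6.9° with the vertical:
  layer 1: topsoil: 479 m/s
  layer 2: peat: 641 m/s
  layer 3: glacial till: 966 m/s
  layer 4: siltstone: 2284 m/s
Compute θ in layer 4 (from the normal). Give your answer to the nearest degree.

Ray parameter p = sin 6.9° / 479 = 2.5081e-04 s/m.
sin θ_4 = p·V_4 = 2.5081e-04 × 2284 = 0.5728.
θ_4 = 34.95° from the vertical.

35°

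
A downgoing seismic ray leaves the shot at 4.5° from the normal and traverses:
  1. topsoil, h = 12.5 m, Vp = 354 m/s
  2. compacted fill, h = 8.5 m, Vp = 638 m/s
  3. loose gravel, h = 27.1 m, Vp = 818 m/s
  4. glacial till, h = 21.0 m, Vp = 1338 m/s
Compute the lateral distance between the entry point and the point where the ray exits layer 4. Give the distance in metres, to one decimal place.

Apply Snell's law at each interface; in layer i the horizontal offset is hᵢ·tan θᵢ.
Layer 1: θ = 4.50°; offset = 12.5·tan 4.50° = 0.984 m.
Layer 2: sin θ = 638·sin 4.5°/354 = 0.1414, θ = 8.13°; offset = 8.5·tan 8.13° = 1.214 m.
Layer 3: sin θ = 818·sin 4.5°/354 = 0.1813, θ = 10.45°; offset = 27.1·tan 10.45° = 4.996 m.
Layer 4: sin θ = 1338·sin 4.5°/354 = 0.2965, θ = 17.25°; offset = 21.0·tan 17.25° = 6.521 m.
Summing the layer offsets gives 13.715 m.

13.7 m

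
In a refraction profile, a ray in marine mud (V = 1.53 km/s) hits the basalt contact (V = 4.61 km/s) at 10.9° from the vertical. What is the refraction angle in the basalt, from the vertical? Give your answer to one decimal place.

34.7°

sin θ₁/V₁ = sin θ₂/V₂ ⇒ sin θ₂ = 4.61·sin 10.9°/1.53 = 4.61·0.1891/1.53 = 0.5698.
θ₂ = arcsin 0.5698 = 34.73° from the normal.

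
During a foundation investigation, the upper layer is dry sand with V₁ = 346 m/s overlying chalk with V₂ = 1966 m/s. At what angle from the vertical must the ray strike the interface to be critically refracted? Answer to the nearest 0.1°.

At critical incidence the refracted ray runs along the interface (θ₂ = 90°), so sin θ_c = V₁/V₂.
θ_c = arcsin(346/1966) = arcsin 0.1760 = 10.14°.

10.1°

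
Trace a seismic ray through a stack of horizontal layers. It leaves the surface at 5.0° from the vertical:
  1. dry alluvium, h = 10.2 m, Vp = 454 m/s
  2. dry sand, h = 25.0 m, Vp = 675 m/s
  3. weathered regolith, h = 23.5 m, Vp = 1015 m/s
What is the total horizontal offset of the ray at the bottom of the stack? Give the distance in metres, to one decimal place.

Ray parameter p = sin 5.0° / 454 m/s = 1.9197e-04 s/m.
Layer 1: θ = 5.00°; offset = 10.2·tan 5.00° = 0.892 m.
Layer 2: sin θ = p·675 = 0.1296 → θ = 7.45°; offset = 25.0·tan 7.45° = 3.267 m.
Layer 3: sin θ = p·1015 = 0.1949 → θ = 11.24°; offset = 23.5·tan 11.24° = 4.669 m.
Σ offsets = 8.828 m.

8.8 m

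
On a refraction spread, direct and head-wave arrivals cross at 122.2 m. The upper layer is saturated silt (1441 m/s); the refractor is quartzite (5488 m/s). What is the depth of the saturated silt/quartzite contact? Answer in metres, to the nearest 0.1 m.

46.7 m

h = (x_cross/2)·√((V₂−V₁)/(V₂+V₁)).
(V₂−V₁)/(V₂+V₁) = (5488−1441)/(5488+1441) = 0.5841; √ = 0.7642.
h = (122.2/2)·0.7642 = 46.70 m.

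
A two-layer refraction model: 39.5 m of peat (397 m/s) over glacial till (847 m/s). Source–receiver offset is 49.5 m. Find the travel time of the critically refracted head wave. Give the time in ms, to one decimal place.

234.2 ms

t = x/V₂ + 2h·√(V₂²−V₁²)/(V₁V₂).
√(V₂²−V₁²) = √(847²−397²) = 748.2 m/s; delay term = 2·39.5·748.2/(397·847) = 0.17578 s.
t = 49.5/847 + 0.17578 = 0.23422 s.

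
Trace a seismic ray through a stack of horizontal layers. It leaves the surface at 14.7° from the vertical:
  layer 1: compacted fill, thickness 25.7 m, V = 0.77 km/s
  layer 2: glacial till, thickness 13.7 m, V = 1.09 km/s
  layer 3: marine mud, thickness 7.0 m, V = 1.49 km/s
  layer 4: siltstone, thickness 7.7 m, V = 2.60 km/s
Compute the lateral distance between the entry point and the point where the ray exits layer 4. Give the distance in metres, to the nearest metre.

29 m

Apply Snell's law at each interface; in layer i the horizontal offset is hᵢ·tan θᵢ.
Layer 1: θ = 14.70°; offset = 25.7·tan 14.70° = 6.742 m.
Layer 2: sin θ = 1.09·sin 14.7°/0.77 = 0.3592, θ = 21.05°; offset = 13.7·tan 21.05° = 5.273 m.
Layer 3: sin θ = 1.49·sin 14.7°/0.77 = 0.4910, θ = 29.41°; offset = 7.0·tan 29.41° = 3.946 m.
Layer 4: sin θ = 2.60·sin 14.7°/0.77 = 0.8568, θ = 58.96°; offset = 7.7·tan 58.96° = 12.797 m.
Summing the layer offsets gives 28.758 m.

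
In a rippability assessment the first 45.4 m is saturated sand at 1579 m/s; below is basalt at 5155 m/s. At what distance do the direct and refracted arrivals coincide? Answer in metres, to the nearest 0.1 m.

x_cross = 2h·√((V₂+V₁)/(V₂−V₁)).
(V₂+V₁)/(V₂−V₁) = (5155+1579)/(5155−1579) = 1.8831; √ = 1.3723.
x_cross = 2·45.4·1.3723 = 124.60 m.

124.6 m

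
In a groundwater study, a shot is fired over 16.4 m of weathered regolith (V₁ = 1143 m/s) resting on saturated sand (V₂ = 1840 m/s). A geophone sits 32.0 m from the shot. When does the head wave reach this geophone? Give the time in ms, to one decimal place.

θ_c = arcsin(V₁/V₂) = arcsin(1143/1840) = 38.40°, cos θ_c = 0.7837.
Intercept time tᵢ = 2h cos θ_c / V₁ = 2·16.4·0.7837/1143 = 0.02249 s.
t = x/V₂ + tᵢ = 32.0/1840 + 0.02249 = 0.03988 s.

39.9 ms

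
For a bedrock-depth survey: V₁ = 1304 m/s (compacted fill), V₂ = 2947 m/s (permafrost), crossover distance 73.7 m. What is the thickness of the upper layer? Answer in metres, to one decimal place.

22.9 m

x_cross = 2h·√((V₂+V₁)/(V₂−V₁)) → h = x_cross / (2·√((V₂+V₁)/(V₂−V₁))).
√((V₂+V₁)/(V₂−V₁)) = √((2947+1304)/(2947−1304)) = 1.6085.
h = 73.7 / (2·1.6085) = 22.91 m.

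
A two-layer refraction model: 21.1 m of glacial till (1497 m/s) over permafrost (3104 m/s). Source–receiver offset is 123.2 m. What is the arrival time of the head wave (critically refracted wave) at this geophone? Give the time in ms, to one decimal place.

64.4 ms

t = x/V₂ + 2h·√(V₂²−V₁²)/(V₁V₂).
√(V₂²−V₁²) = √(3104²−1497²) = 2719.2 m/s; delay term = 2·21.1·2719.2/(1497·3104) = 0.02469 s.
t = 123.2/3104 + 0.02469 = 0.06439 s.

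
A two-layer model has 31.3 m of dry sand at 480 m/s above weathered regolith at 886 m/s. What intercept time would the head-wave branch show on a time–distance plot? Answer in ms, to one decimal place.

θ_c = arcsin(V₁/V₂) = arcsin(480/886) = 32.80°; cos θ_c = 0.8405.
tᵢ = 2h·cos θ_c / V₁ = 2·31.3·0.8405 / 480 = 0.10962 s.

109.6 ms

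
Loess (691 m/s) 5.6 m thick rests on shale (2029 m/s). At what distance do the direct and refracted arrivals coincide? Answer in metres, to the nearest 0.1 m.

16.0 m

θ_c = arcsin(691/2029) = 19.91°, so cos θ_c = 0.9402 and tᵢ = 2h cos θ_c/V₁ = 0.0152 s.
At crossover x/V₁ = x/V₂ + tᵢ ⇒ x = tᵢ/(1/V₁ − 1/V₂) = 0.01524/(1.4472e-03 − 4.9285e-04) = 15.97 m.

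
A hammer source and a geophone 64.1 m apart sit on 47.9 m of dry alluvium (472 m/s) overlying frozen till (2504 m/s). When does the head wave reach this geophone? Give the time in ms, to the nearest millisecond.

θ_c = arcsin(V₁/V₂) = arcsin(472/2504) = 10.87°, cos θ_c = 0.9821.
Intercept time tᵢ = 2h cos θ_c / V₁ = 2·47.9·0.9821/472 = 0.19933 s.
t = x/V₂ + tᵢ = 64.1/2504 + 0.19933 = 0.22493 s.

225 ms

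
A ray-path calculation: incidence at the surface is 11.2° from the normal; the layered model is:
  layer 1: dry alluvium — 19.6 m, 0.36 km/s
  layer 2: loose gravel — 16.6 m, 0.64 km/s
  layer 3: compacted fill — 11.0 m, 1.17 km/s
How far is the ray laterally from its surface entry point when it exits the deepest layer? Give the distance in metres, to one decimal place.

p = sin θ₁/V₁ = sin 11.2°/0.36 = 5.3954e-01 s/km is conserved through the stack.
Layer 1: θ = 11.20°; offset = 19.6·tan 11.20° = 3.881 m.
Layer 2: sin θ = p·0.64 = 0.3453 → θ = 20.20°; offset = 16.6·tan 20.20° = 6.108 m.
Layer 3: sin θ = p·1.17 = 0.6313 → θ = 39.14°; offset = 11.0·tan 39.14° = 8.953 m.
Total horizontal offset = 18.942 m.

18.9 m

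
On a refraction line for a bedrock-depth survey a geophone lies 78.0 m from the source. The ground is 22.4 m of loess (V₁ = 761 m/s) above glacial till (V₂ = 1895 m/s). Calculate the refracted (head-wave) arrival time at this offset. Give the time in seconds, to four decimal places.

0.0951 s

t = x/V₂ + 2h·√(V₂²−V₁²)/(V₁V₂).
√(V₂²−V₁²) = √(1895²−761²) = 1735.5 m/s; delay term = 2·22.4·1735.5/(761·1895) = 0.05391 s.
t = 78.0/1895 + 0.05391 = 0.09508 s.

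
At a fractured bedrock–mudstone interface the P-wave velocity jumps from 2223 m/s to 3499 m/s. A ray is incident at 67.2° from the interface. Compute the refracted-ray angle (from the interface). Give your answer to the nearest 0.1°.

52.4°

Convert to the normal: θ₁ = 90° − 67.2° = 22.8°.
Snell's law: sin θ₂ = (V₂/V₁)·sin θ₁ = (3499/2223)·sin 22.8° = 0.6099.
θ₂ = arcsin 0.6099 = 37.59° from the normal.
From the interface: 90° − 37.59° = 52.41°.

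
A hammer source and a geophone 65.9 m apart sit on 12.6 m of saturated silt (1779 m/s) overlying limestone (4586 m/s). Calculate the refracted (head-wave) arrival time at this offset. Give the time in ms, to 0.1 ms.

27.4 ms

θ_c = arcsin(V₁/V₂) = arcsin(1779/4586) = 22.83°, cos θ_c = 0.9217.
Intercept time tᵢ = 2h cos θ_c / V₁ = 2·12.6·0.9217/1779 = 0.01306 s.
t = x/V₂ + tᵢ = 65.9/4586 + 0.01306 = 0.02743 s.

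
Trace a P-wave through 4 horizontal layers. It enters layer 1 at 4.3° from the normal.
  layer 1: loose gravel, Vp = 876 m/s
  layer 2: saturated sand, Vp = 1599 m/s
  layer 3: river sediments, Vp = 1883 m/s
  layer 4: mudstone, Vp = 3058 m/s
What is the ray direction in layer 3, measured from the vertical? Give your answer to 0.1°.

9.3°

Snell's law across each interface conserves sin θ / V, so sin θ_3 = V_3·sin θ₁/V₁.
sin θ_3 = 1883 × sin 4.3° / 876 = 0.1612.
θ_3 = arcsin 0.1612 = 9.27°.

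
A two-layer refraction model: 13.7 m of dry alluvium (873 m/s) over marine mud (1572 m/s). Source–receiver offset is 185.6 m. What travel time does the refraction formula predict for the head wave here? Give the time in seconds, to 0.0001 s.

0.1442 s

θ_c = arcsin(V₁/V₂) = arcsin(873/1572) = 33.73°, cos θ_c = 0.8316.
Intercept time tᵢ = 2h cos θ_c / V₁ = 2·13.7·0.8316/873 = 0.02610 s.
t = x/V₂ + tᵢ = 185.6/1572 + 0.02610 = 0.14417 s.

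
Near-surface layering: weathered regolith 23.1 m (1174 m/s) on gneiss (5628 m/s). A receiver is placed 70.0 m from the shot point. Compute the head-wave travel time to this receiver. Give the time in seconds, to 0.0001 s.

0.0509 s

t = x/V₂ + 2h·√(V₂²−V₁²)/(V₁V₂).
√(V₂²−V₁²) = √(5628²−1174²) = 5504.2 m/s; delay term = 2·23.1·5504.2/(1174·5628) = 0.03849 s.
t = 70.0/5628 + 0.03849 = 0.05092 s.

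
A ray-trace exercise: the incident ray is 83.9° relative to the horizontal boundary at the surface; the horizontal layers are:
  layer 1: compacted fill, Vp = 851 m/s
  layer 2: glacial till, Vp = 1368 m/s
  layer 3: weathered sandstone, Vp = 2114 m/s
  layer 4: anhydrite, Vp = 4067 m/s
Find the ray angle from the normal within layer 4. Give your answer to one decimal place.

From the normal: θ₁ = 90° − 83.9° = 6.1°.
Snell's law across each interface conserves sin θ / V, so sin θ_4 = V_4·sin θ₁/V₁.
sin θ_4 = 4067 × sin 6.1° / 851 = 0.5078.
θ_4 = 30.52° from the vertical.

30.5°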